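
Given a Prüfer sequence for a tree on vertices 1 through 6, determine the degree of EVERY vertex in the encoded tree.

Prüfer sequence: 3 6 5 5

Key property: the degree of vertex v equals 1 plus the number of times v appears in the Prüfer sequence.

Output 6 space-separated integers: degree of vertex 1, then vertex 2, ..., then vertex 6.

Answer: 1 1 2 1 3 2

Derivation:
p_1 = 3: count[3] becomes 1
p_2 = 6: count[6] becomes 1
p_3 = 5: count[5] becomes 1
p_4 = 5: count[5] becomes 2
Degrees (1 + count): deg[1]=1+0=1, deg[2]=1+0=1, deg[3]=1+1=2, deg[4]=1+0=1, deg[5]=1+2=3, deg[6]=1+1=2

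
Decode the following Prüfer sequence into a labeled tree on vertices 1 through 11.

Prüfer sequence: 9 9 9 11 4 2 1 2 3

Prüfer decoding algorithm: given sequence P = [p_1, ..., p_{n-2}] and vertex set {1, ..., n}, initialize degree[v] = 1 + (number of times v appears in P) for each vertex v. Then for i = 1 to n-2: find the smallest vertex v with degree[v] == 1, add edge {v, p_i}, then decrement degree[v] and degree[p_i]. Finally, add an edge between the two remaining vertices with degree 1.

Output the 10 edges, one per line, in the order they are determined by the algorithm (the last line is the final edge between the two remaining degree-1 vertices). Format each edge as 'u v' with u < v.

Answer: 5 9
6 9
7 9
8 11
4 9
2 4
1 10
1 2
2 3
3 11

Derivation:
Initial degrees: {1:2, 2:3, 3:2, 4:2, 5:1, 6:1, 7:1, 8:1, 9:4, 10:1, 11:2}
Step 1: smallest deg-1 vertex = 5, p_1 = 9. Add edge {5,9}. Now deg[5]=0, deg[9]=3.
Step 2: smallest deg-1 vertex = 6, p_2 = 9. Add edge {6,9}. Now deg[6]=0, deg[9]=2.
Step 3: smallest deg-1 vertex = 7, p_3 = 9. Add edge {7,9}. Now deg[7]=0, deg[9]=1.
Step 4: smallest deg-1 vertex = 8, p_4 = 11. Add edge {8,11}. Now deg[8]=0, deg[11]=1.
Step 5: smallest deg-1 vertex = 9, p_5 = 4. Add edge {4,9}. Now deg[9]=0, deg[4]=1.
Step 6: smallest deg-1 vertex = 4, p_6 = 2. Add edge {2,4}. Now deg[4]=0, deg[2]=2.
Step 7: smallest deg-1 vertex = 10, p_7 = 1. Add edge {1,10}. Now deg[10]=0, deg[1]=1.
Step 8: smallest deg-1 vertex = 1, p_8 = 2. Add edge {1,2}. Now deg[1]=0, deg[2]=1.
Step 9: smallest deg-1 vertex = 2, p_9 = 3. Add edge {2,3}. Now deg[2]=0, deg[3]=1.
Final: two remaining deg-1 vertices are 3, 11. Add edge {3,11}.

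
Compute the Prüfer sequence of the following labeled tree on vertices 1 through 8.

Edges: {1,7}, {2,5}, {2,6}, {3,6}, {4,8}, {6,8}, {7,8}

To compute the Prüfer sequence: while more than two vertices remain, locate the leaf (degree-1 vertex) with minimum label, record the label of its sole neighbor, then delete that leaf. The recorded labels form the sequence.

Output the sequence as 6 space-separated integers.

Step 1: leaves = {1,3,4,5}. Remove smallest leaf 1, emit neighbor 7.
Step 2: leaves = {3,4,5,7}. Remove smallest leaf 3, emit neighbor 6.
Step 3: leaves = {4,5,7}. Remove smallest leaf 4, emit neighbor 8.
Step 4: leaves = {5,7}. Remove smallest leaf 5, emit neighbor 2.
Step 5: leaves = {2,7}. Remove smallest leaf 2, emit neighbor 6.
Step 6: leaves = {6,7}. Remove smallest leaf 6, emit neighbor 8.
Done: 2 vertices remain (7, 8). Sequence = [7 6 8 2 6 8]

Answer: 7 6 8 2 6 8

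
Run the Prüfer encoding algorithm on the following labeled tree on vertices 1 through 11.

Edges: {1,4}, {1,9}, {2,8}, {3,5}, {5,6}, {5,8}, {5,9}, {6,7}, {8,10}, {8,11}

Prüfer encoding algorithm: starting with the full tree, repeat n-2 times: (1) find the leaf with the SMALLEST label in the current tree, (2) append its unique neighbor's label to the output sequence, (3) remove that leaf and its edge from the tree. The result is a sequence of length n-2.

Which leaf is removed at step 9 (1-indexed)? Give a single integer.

Step 1: current leaves = {2,3,4,7,10,11}. Remove leaf 2 (neighbor: 8).
Step 2: current leaves = {3,4,7,10,11}. Remove leaf 3 (neighbor: 5).
Step 3: current leaves = {4,7,10,11}. Remove leaf 4 (neighbor: 1).
Step 4: current leaves = {1,7,10,11}. Remove leaf 1 (neighbor: 9).
Step 5: current leaves = {7,9,10,11}. Remove leaf 7 (neighbor: 6).
Step 6: current leaves = {6,9,10,11}. Remove leaf 6 (neighbor: 5).
Step 7: current leaves = {9,10,11}. Remove leaf 9 (neighbor: 5).
Step 8: current leaves = {5,10,11}. Remove leaf 5 (neighbor: 8).
Step 9: current leaves = {10,11}. Remove leaf 10 (neighbor: 8).

Answer: 10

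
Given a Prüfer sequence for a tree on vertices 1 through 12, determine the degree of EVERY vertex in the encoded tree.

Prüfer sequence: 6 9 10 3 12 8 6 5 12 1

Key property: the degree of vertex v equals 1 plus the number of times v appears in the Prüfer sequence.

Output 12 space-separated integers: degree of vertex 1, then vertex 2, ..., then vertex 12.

Answer: 2 1 2 1 2 3 1 2 2 2 1 3

Derivation:
p_1 = 6: count[6] becomes 1
p_2 = 9: count[9] becomes 1
p_3 = 10: count[10] becomes 1
p_4 = 3: count[3] becomes 1
p_5 = 12: count[12] becomes 1
p_6 = 8: count[8] becomes 1
p_7 = 6: count[6] becomes 2
p_8 = 5: count[5] becomes 1
p_9 = 12: count[12] becomes 2
p_10 = 1: count[1] becomes 1
Degrees (1 + count): deg[1]=1+1=2, deg[2]=1+0=1, deg[3]=1+1=2, deg[4]=1+0=1, deg[5]=1+1=2, deg[6]=1+2=3, deg[7]=1+0=1, deg[8]=1+1=2, deg[9]=1+1=2, deg[10]=1+1=2, deg[11]=1+0=1, deg[12]=1+2=3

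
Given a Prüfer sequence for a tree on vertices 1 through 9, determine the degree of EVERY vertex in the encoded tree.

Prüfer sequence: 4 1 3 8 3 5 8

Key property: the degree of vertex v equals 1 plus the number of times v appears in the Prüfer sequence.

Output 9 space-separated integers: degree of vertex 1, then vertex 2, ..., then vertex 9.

p_1 = 4: count[4] becomes 1
p_2 = 1: count[1] becomes 1
p_3 = 3: count[3] becomes 1
p_4 = 8: count[8] becomes 1
p_5 = 3: count[3] becomes 2
p_6 = 5: count[5] becomes 1
p_7 = 8: count[8] becomes 2
Degrees (1 + count): deg[1]=1+1=2, deg[2]=1+0=1, deg[3]=1+2=3, deg[4]=1+1=2, deg[5]=1+1=2, deg[6]=1+0=1, deg[7]=1+0=1, deg[8]=1+2=3, deg[9]=1+0=1

Answer: 2 1 3 2 2 1 1 3 1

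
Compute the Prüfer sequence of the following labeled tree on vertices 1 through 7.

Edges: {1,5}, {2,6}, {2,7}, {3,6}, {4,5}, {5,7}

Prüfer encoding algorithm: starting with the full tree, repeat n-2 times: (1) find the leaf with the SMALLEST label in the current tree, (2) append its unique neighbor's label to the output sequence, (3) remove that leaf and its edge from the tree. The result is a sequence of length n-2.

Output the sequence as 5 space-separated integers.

Answer: 5 6 5 7 2

Derivation:
Step 1: leaves = {1,3,4}. Remove smallest leaf 1, emit neighbor 5.
Step 2: leaves = {3,4}. Remove smallest leaf 3, emit neighbor 6.
Step 3: leaves = {4,6}. Remove smallest leaf 4, emit neighbor 5.
Step 4: leaves = {5,6}. Remove smallest leaf 5, emit neighbor 7.
Step 5: leaves = {6,7}. Remove smallest leaf 6, emit neighbor 2.
Done: 2 vertices remain (2, 7). Sequence = [5 6 5 7 2]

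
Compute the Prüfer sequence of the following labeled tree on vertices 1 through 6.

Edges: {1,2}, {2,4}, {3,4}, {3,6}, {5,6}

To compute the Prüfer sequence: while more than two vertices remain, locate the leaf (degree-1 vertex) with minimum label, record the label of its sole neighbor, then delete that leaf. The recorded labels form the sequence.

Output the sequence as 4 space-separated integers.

Step 1: leaves = {1,5}. Remove smallest leaf 1, emit neighbor 2.
Step 2: leaves = {2,5}. Remove smallest leaf 2, emit neighbor 4.
Step 3: leaves = {4,5}. Remove smallest leaf 4, emit neighbor 3.
Step 4: leaves = {3,5}. Remove smallest leaf 3, emit neighbor 6.
Done: 2 vertices remain (5, 6). Sequence = [2 4 3 6]

Answer: 2 4 3 6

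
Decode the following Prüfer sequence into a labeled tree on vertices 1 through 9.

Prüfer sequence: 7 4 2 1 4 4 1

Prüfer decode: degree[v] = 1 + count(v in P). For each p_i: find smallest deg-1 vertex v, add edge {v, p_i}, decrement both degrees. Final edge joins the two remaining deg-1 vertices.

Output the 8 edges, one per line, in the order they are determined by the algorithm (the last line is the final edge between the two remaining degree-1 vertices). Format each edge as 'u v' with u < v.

Answer: 3 7
4 5
2 6
1 2
4 7
4 8
1 4
1 9

Derivation:
Initial degrees: {1:3, 2:2, 3:1, 4:4, 5:1, 6:1, 7:2, 8:1, 9:1}
Step 1: smallest deg-1 vertex = 3, p_1 = 7. Add edge {3,7}. Now deg[3]=0, deg[7]=1.
Step 2: smallest deg-1 vertex = 5, p_2 = 4. Add edge {4,5}. Now deg[5]=0, deg[4]=3.
Step 3: smallest deg-1 vertex = 6, p_3 = 2. Add edge {2,6}. Now deg[6]=0, deg[2]=1.
Step 4: smallest deg-1 vertex = 2, p_4 = 1. Add edge {1,2}. Now deg[2]=0, deg[1]=2.
Step 5: smallest deg-1 vertex = 7, p_5 = 4. Add edge {4,7}. Now deg[7]=0, deg[4]=2.
Step 6: smallest deg-1 vertex = 8, p_6 = 4. Add edge {4,8}. Now deg[8]=0, deg[4]=1.
Step 7: smallest deg-1 vertex = 4, p_7 = 1. Add edge {1,4}. Now deg[4]=0, deg[1]=1.
Final: two remaining deg-1 vertices are 1, 9. Add edge {1,9}.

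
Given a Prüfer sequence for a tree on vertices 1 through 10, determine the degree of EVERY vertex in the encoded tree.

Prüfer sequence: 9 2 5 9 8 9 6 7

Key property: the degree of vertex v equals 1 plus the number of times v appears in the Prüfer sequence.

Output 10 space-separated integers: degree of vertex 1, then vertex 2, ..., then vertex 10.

Answer: 1 2 1 1 2 2 2 2 4 1

Derivation:
p_1 = 9: count[9] becomes 1
p_2 = 2: count[2] becomes 1
p_3 = 5: count[5] becomes 1
p_4 = 9: count[9] becomes 2
p_5 = 8: count[8] becomes 1
p_6 = 9: count[9] becomes 3
p_7 = 6: count[6] becomes 1
p_8 = 7: count[7] becomes 1
Degrees (1 + count): deg[1]=1+0=1, deg[2]=1+1=2, deg[3]=1+0=1, deg[4]=1+0=1, deg[5]=1+1=2, deg[6]=1+1=2, deg[7]=1+1=2, deg[8]=1+1=2, deg[9]=1+3=4, deg[10]=1+0=1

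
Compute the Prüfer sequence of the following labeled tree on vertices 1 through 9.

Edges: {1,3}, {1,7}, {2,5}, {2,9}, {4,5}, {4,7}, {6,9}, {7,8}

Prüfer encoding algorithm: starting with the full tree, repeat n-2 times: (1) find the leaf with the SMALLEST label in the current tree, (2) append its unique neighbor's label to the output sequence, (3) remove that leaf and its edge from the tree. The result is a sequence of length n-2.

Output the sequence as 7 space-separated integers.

Answer: 1 7 9 7 4 5 2

Derivation:
Step 1: leaves = {3,6,8}. Remove smallest leaf 3, emit neighbor 1.
Step 2: leaves = {1,6,8}. Remove smallest leaf 1, emit neighbor 7.
Step 3: leaves = {6,8}. Remove smallest leaf 6, emit neighbor 9.
Step 4: leaves = {8,9}. Remove smallest leaf 8, emit neighbor 7.
Step 5: leaves = {7,9}. Remove smallest leaf 7, emit neighbor 4.
Step 6: leaves = {4,9}. Remove smallest leaf 4, emit neighbor 5.
Step 7: leaves = {5,9}. Remove smallest leaf 5, emit neighbor 2.
Done: 2 vertices remain (2, 9). Sequence = [1 7 9 7 4 5 2]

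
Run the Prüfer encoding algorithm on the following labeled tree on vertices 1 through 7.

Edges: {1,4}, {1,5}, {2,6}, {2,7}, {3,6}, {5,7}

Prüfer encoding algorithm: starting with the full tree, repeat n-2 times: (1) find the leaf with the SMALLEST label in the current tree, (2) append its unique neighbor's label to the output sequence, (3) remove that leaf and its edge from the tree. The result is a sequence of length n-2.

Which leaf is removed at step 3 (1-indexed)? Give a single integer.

Step 1: current leaves = {3,4}. Remove leaf 3 (neighbor: 6).
Step 2: current leaves = {4,6}. Remove leaf 4 (neighbor: 1).
Step 3: current leaves = {1,6}. Remove leaf 1 (neighbor: 5).

Answer: 1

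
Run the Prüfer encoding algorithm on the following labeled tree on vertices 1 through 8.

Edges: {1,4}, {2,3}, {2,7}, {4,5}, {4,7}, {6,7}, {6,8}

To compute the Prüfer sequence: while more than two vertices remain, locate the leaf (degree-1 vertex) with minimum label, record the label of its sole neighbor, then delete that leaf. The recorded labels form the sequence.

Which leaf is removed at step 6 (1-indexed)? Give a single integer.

Step 1: current leaves = {1,3,5,8}. Remove leaf 1 (neighbor: 4).
Step 2: current leaves = {3,5,8}. Remove leaf 3 (neighbor: 2).
Step 3: current leaves = {2,5,8}. Remove leaf 2 (neighbor: 7).
Step 4: current leaves = {5,8}. Remove leaf 5 (neighbor: 4).
Step 5: current leaves = {4,8}. Remove leaf 4 (neighbor: 7).
Step 6: current leaves = {7,8}. Remove leaf 7 (neighbor: 6).

Answer: 7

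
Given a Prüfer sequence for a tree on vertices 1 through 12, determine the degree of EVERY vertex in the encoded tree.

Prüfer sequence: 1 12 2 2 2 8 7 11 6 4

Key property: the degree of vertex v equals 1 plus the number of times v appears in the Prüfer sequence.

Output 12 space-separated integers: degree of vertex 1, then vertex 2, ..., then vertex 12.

Answer: 2 4 1 2 1 2 2 2 1 1 2 2

Derivation:
p_1 = 1: count[1] becomes 1
p_2 = 12: count[12] becomes 1
p_3 = 2: count[2] becomes 1
p_4 = 2: count[2] becomes 2
p_5 = 2: count[2] becomes 3
p_6 = 8: count[8] becomes 1
p_7 = 7: count[7] becomes 1
p_8 = 11: count[11] becomes 1
p_9 = 6: count[6] becomes 1
p_10 = 4: count[4] becomes 1
Degrees (1 + count): deg[1]=1+1=2, deg[2]=1+3=4, deg[3]=1+0=1, deg[4]=1+1=2, deg[5]=1+0=1, deg[6]=1+1=2, deg[7]=1+1=2, deg[8]=1+1=2, deg[9]=1+0=1, deg[10]=1+0=1, deg[11]=1+1=2, deg[12]=1+1=2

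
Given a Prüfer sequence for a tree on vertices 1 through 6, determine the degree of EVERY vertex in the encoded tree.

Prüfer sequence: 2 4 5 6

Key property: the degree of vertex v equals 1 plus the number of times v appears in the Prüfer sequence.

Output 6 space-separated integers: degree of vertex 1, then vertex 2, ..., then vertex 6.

p_1 = 2: count[2] becomes 1
p_2 = 4: count[4] becomes 1
p_3 = 5: count[5] becomes 1
p_4 = 6: count[6] becomes 1
Degrees (1 + count): deg[1]=1+0=1, deg[2]=1+1=2, deg[3]=1+0=1, deg[4]=1+1=2, deg[5]=1+1=2, deg[6]=1+1=2

Answer: 1 2 1 2 2 2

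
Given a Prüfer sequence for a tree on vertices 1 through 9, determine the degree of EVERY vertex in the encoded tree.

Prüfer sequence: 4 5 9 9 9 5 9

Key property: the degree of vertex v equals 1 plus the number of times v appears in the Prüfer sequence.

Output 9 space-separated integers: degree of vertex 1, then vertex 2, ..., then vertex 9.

p_1 = 4: count[4] becomes 1
p_2 = 5: count[5] becomes 1
p_3 = 9: count[9] becomes 1
p_4 = 9: count[9] becomes 2
p_5 = 9: count[9] becomes 3
p_6 = 5: count[5] becomes 2
p_7 = 9: count[9] becomes 4
Degrees (1 + count): deg[1]=1+0=1, deg[2]=1+0=1, deg[3]=1+0=1, deg[4]=1+1=2, deg[5]=1+2=3, deg[6]=1+0=1, deg[7]=1+0=1, deg[8]=1+0=1, deg[9]=1+4=5

Answer: 1 1 1 2 3 1 1 1 5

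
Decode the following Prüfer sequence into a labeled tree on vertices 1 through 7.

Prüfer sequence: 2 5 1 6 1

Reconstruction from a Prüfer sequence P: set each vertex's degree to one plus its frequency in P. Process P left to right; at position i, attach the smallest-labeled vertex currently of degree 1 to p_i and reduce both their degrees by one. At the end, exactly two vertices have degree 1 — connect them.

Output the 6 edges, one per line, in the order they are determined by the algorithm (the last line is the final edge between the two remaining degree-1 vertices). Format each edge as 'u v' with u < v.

Initial degrees: {1:3, 2:2, 3:1, 4:1, 5:2, 6:2, 7:1}
Step 1: smallest deg-1 vertex = 3, p_1 = 2. Add edge {2,3}. Now deg[3]=0, deg[2]=1.
Step 2: smallest deg-1 vertex = 2, p_2 = 5. Add edge {2,5}. Now deg[2]=0, deg[5]=1.
Step 3: smallest deg-1 vertex = 4, p_3 = 1. Add edge {1,4}. Now deg[4]=0, deg[1]=2.
Step 4: smallest deg-1 vertex = 5, p_4 = 6. Add edge {5,6}. Now deg[5]=0, deg[6]=1.
Step 5: smallest deg-1 vertex = 6, p_5 = 1. Add edge {1,6}. Now deg[6]=0, deg[1]=1.
Final: two remaining deg-1 vertices are 1, 7. Add edge {1,7}.

Answer: 2 3
2 5
1 4
5 6
1 6
1 7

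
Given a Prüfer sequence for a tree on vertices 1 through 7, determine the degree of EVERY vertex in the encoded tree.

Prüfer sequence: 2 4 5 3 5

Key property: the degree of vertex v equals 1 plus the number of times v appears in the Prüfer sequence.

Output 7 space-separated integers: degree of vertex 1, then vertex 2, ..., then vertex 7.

Answer: 1 2 2 2 3 1 1

Derivation:
p_1 = 2: count[2] becomes 1
p_2 = 4: count[4] becomes 1
p_3 = 5: count[5] becomes 1
p_4 = 3: count[3] becomes 1
p_5 = 5: count[5] becomes 2
Degrees (1 + count): deg[1]=1+0=1, deg[2]=1+1=2, deg[3]=1+1=2, deg[4]=1+1=2, deg[5]=1+2=3, deg[6]=1+0=1, deg[7]=1+0=1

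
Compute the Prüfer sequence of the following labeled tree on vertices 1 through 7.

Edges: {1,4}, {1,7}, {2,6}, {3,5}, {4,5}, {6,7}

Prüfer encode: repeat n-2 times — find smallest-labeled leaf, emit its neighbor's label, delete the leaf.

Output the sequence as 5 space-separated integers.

Step 1: leaves = {2,3}. Remove smallest leaf 2, emit neighbor 6.
Step 2: leaves = {3,6}. Remove smallest leaf 3, emit neighbor 5.
Step 3: leaves = {5,6}. Remove smallest leaf 5, emit neighbor 4.
Step 4: leaves = {4,6}. Remove smallest leaf 4, emit neighbor 1.
Step 5: leaves = {1,6}. Remove smallest leaf 1, emit neighbor 7.
Done: 2 vertices remain (6, 7). Sequence = [6 5 4 1 7]

Answer: 6 5 4 1 7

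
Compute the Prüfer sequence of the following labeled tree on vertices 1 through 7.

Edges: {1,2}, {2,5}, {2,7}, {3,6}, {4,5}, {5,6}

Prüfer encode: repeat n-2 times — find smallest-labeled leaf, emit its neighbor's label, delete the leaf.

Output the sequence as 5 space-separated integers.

Answer: 2 6 5 5 2

Derivation:
Step 1: leaves = {1,3,4,7}. Remove smallest leaf 1, emit neighbor 2.
Step 2: leaves = {3,4,7}. Remove smallest leaf 3, emit neighbor 6.
Step 3: leaves = {4,6,7}. Remove smallest leaf 4, emit neighbor 5.
Step 4: leaves = {6,7}. Remove smallest leaf 6, emit neighbor 5.
Step 5: leaves = {5,7}. Remove smallest leaf 5, emit neighbor 2.
Done: 2 vertices remain (2, 7). Sequence = [2 6 5 5 2]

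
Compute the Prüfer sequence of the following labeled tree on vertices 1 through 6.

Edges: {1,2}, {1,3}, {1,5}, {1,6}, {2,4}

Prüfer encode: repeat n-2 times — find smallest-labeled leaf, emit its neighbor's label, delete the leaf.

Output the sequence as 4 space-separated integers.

Answer: 1 2 1 1

Derivation:
Step 1: leaves = {3,4,5,6}. Remove smallest leaf 3, emit neighbor 1.
Step 2: leaves = {4,5,6}. Remove smallest leaf 4, emit neighbor 2.
Step 3: leaves = {2,5,6}. Remove smallest leaf 2, emit neighbor 1.
Step 4: leaves = {5,6}. Remove smallest leaf 5, emit neighbor 1.
Done: 2 vertices remain (1, 6). Sequence = [1 2 1 1]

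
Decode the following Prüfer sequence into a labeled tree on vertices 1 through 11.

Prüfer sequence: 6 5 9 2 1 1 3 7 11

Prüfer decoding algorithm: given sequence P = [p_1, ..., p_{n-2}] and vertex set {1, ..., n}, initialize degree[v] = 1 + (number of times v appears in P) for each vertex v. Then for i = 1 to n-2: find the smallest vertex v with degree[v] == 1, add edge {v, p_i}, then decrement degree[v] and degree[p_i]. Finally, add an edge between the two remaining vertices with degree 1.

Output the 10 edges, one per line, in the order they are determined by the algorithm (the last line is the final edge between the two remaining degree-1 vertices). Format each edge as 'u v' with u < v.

Answer: 4 6
5 6
5 9
2 8
1 2
1 9
1 3
3 7
7 11
10 11

Derivation:
Initial degrees: {1:3, 2:2, 3:2, 4:1, 5:2, 6:2, 7:2, 8:1, 9:2, 10:1, 11:2}
Step 1: smallest deg-1 vertex = 4, p_1 = 6. Add edge {4,6}. Now deg[4]=0, deg[6]=1.
Step 2: smallest deg-1 vertex = 6, p_2 = 5. Add edge {5,6}. Now deg[6]=0, deg[5]=1.
Step 3: smallest deg-1 vertex = 5, p_3 = 9. Add edge {5,9}. Now deg[5]=0, deg[9]=1.
Step 4: smallest deg-1 vertex = 8, p_4 = 2. Add edge {2,8}. Now deg[8]=0, deg[2]=1.
Step 5: smallest deg-1 vertex = 2, p_5 = 1. Add edge {1,2}. Now deg[2]=0, deg[1]=2.
Step 6: smallest deg-1 vertex = 9, p_6 = 1. Add edge {1,9}. Now deg[9]=0, deg[1]=1.
Step 7: smallest deg-1 vertex = 1, p_7 = 3. Add edge {1,3}. Now deg[1]=0, deg[3]=1.
Step 8: smallest deg-1 vertex = 3, p_8 = 7. Add edge {3,7}. Now deg[3]=0, deg[7]=1.
Step 9: smallest deg-1 vertex = 7, p_9 = 11. Add edge {7,11}. Now deg[7]=0, deg[11]=1.
Final: two remaining deg-1 vertices are 10, 11. Add edge {10,11}.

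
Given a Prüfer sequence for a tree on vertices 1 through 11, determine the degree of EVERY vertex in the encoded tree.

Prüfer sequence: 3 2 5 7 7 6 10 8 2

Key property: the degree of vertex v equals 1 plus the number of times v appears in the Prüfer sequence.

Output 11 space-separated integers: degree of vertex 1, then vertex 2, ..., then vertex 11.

Answer: 1 3 2 1 2 2 3 2 1 2 1

Derivation:
p_1 = 3: count[3] becomes 1
p_2 = 2: count[2] becomes 1
p_3 = 5: count[5] becomes 1
p_4 = 7: count[7] becomes 1
p_5 = 7: count[7] becomes 2
p_6 = 6: count[6] becomes 1
p_7 = 10: count[10] becomes 1
p_8 = 8: count[8] becomes 1
p_9 = 2: count[2] becomes 2
Degrees (1 + count): deg[1]=1+0=1, deg[2]=1+2=3, deg[3]=1+1=2, deg[4]=1+0=1, deg[5]=1+1=2, deg[6]=1+1=2, deg[7]=1+2=3, deg[8]=1+1=2, deg[9]=1+0=1, deg[10]=1+1=2, deg[11]=1+0=1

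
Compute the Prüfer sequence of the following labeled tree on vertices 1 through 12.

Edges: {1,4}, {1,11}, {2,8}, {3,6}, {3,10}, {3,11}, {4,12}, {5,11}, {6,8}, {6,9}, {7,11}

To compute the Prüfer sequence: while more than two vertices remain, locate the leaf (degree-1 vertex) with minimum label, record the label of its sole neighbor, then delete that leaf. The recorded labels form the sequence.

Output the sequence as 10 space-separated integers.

Step 1: leaves = {2,5,7,9,10,12}. Remove smallest leaf 2, emit neighbor 8.
Step 2: leaves = {5,7,8,9,10,12}. Remove smallest leaf 5, emit neighbor 11.
Step 3: leaves = {7,8,9,10,12}. Remove smallest leaf 7, emit neighbor 11.
Step 4: leaves = {8,9,10,12}. Remove smallest leaf 8, emit neighbor 6.
Step 5: leaves = {9,10,12}. Remove smallest leaf 9, emit neighbor 6.
Step 6: leaves = {6,10,12}. Remove smallest leaf 6, emit neighbor 3.
Step 7: leaves = {10,12}. Remove smallest leaf 10, emit neighbor 3.
Step 8: leaves = {3,12}. Remove smallest leaf 3, emit neighbor 11.
Step 9: leaves = {11,12}. Remove smallest leaf 11, emit neighbor 1.
Step 10: leaves = {1,12}. Remove smallest leaf 1, emit neighbor 4.
Done: 2 vertices remain (4, 12). Sequence = [8 11 11 6 6 3 3 11 1 4]

Answer: 8 11 11 6 6 3 3 11 1 4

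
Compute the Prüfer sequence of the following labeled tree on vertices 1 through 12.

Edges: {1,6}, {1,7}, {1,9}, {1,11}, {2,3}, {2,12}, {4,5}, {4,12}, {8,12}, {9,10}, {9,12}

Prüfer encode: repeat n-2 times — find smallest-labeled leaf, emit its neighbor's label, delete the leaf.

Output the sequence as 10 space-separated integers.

Answer: 2 12 4 12 1 1 12 9 1 9

Derivation:
Step 1: leaves = {3,5,6,7,8,10,11}. Remove smallest leaf 3, emit neighbor 2.
Step 2: leaves = {2,5,6,7,8,10,11}. Remove smallest leaf 2, emit neighbor 12.
Step 3: leaves = {5,6,7,8,10,11}. Remove smallest leaf 5, emit neighbor 4.
Step 4: leaves = {4,6,7,8,10,11}. Remove smallest leaf 4, emit neighbor 12.
Step 5: leaves = {6,7,8,10,11}. Remove smallest leaf 6, emit neighbor 1.
Step 6: leaves = {7,8,10,11}. Remove smallest leaf 7, emit neighbor 1.
Step 7: leaves = {8,10,11}. Remove smallest leaf 8, emit neighbor 12.
Step 8: leaves = {10,11,12}. Remove smallest leaf 10, emit neighbor 9.
Step 9: leaves = {11,12}. Remove smallest leaf 11, emit neighbor 1.
Step 10: leaves = {1,12}. Remove smallest leaf 1, emit neighbor 9.
Done: 2 vertices remain (9, 12). Sequence = [2 12 4 12 1 1 12 9 1 9]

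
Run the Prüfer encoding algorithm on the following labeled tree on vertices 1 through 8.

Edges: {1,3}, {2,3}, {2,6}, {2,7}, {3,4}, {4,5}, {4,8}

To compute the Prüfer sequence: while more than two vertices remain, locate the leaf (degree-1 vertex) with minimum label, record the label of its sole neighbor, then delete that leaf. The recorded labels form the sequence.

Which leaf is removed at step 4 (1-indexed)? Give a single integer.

Step 1: current leaves = {1,5,6,7,8}. Remove leaf 1 (neighbor: 3).
Step 2: current leaves = {5,6,7,8}. Remove leaf 5 (neighbor: 4).
Step 3: current leaves = {6,7,8}. Remove leaf 6 (neighbor: 2).
Step 4: current leaves = {7,8}. Remove leaf 7 (neighbor: 2).

Answer: 7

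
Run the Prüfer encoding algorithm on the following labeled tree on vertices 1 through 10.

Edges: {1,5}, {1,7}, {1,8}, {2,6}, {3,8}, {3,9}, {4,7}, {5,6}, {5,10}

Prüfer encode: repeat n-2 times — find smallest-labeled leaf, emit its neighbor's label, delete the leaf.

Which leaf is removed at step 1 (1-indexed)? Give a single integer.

Answer: 2

Derivation:
Step 1: current leaves = {2,4,9,10}. Remove leaf 2 (neighbor: 6).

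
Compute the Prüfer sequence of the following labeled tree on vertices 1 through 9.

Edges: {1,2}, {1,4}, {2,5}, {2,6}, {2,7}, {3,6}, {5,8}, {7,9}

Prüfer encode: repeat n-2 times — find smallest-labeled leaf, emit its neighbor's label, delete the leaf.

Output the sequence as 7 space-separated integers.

Step 1: leaves = {3,4,8,9}. Remove smallest leaf 3, emit neighbor 6.
Step 2: leaves = {4,6,8,9}. Remove smallest leaf 4, emit neighbor 1.
Step 3: leaves = {1,6,8,9}. Remove smallest leaf 1, emit neighbor 2.
Step 4: leaves = {6,8,9}. Remove smallest leaf 6, emit neighbor 2.
Step 5: leaves = {8,9}. Remove smallest leaf 8, emit neighbor 5.
Step 6: leaves = {5,9}. Remove smallest leaf 5, emit neighbor 2.
Step 7: leaves = {2,9}. Remove smallest leaf 2, emit neighbor 7.
Done: 2 vertices remain (7, 9). Sequence = [6 1 2 2 5 2 7]

Answer: 6 1 2 2 5 2 7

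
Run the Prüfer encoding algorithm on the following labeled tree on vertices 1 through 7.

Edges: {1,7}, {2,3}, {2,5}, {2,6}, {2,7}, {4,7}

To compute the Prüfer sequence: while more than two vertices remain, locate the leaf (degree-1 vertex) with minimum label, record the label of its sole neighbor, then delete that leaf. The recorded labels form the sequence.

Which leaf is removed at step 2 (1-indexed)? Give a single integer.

Step 1: current leaves = {1,3,4,5,6}. Remove leaf 1 (neighbor: 7).
Step 2: current leaves = {3,4,5,6}. Remove leaf 3 (neighbor: 2).

Answer: 3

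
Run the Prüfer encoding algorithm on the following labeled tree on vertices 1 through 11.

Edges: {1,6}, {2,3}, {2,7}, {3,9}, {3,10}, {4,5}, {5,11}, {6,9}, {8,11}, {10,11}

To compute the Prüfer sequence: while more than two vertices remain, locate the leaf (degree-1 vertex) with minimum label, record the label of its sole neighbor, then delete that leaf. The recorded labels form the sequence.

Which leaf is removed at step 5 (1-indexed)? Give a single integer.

Answer: 7

Derivation:
Step 1: current leaves = {1,4,7,8}. Remove leaf 1 (neighbor: 6).
Step 2: current leaves = {4,6,7,8}. Remove leaf 4 (neighbor: 5).
Step 3: current leaves = {5,6,7,8}. Remove leaf 5 (neighbor: 11).
Step 4: current leaves = {6,7,8}. Remove leaf 6 (neighbor: 9).
Step 5: current leaves = {7,8,9}. Remove leaf 7 (neighbor: 2).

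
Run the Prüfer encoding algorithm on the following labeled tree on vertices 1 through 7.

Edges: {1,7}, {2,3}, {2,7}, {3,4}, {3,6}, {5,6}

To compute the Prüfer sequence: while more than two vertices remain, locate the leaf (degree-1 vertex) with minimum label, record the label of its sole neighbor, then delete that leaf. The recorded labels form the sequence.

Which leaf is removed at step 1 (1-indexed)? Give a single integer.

Step 1: current leaves = {1,4,5}. Remove leaf 1 (neighbor: 7).

Answer: 1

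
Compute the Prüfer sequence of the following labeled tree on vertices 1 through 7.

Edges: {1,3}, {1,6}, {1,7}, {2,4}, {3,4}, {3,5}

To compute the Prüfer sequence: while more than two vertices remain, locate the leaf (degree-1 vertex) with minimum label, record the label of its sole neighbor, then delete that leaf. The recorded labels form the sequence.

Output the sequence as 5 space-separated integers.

Step 1: leaves = {2,5,6,7}. Remove smallest leaf 2, emit neighbor 4.
Step 2: leaves = {4,5,6,7}. Remove smallest leaf 4, emit neighbor 3.
Step 3: leaves = {5,6,7}. Remove smallest leaf 5, emit neighbor 3.
Step 4: leaves = {3,6,7}. Remove smallest leaf 3, emit neighbor 1.
Step 5: leaves = {6,7}. Remove smallest leaf 6, emit neighbor 1.
Done: 2 vertices remain (1, 7). Sequence = [4 3 3 1 1]

Answer: 4 3 3 1 1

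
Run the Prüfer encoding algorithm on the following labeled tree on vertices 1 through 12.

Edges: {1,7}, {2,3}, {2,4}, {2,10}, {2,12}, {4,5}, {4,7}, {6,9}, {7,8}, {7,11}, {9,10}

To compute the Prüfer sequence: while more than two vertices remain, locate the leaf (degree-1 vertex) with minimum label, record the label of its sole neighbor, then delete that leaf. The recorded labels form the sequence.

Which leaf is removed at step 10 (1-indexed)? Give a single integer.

Step 1: current leaves = {1,3,5,6,8,11,12}. Remove leaf 1 (neighbor: 7).
Step 2: current leaves = {3,5,6,8,11,12}. Remove leaf 3 (neighbor: 2).
Step 3: current leaves = {5,6,8,11,12}. Remove leaf 5 (neighbor: 4).
Step 4: current leaves = {6,8,11,12}. Remove leaf 6 (neighbor: 9).
Step 5: current leaves = {8,9,11,12}. Remove leaf 8 (neighbor: 7).
Step 6: current leaves = {9,11,12}. Remove leaf 9 (neighbor: 10).
Step 7: current leaves = {10,11,12}. Remove leaf 10 (neighbor: 2).
Step 8: current leaves = {11,12}. Remove leaf 11 (neighbor: 7).
Step 9: current leaves = {7,12}. Remove leaf 7 (neighbor: 4).
Step 10: current leaves = {4,12}. Remove leaf 4 (neighbor: 2).

Answer: 4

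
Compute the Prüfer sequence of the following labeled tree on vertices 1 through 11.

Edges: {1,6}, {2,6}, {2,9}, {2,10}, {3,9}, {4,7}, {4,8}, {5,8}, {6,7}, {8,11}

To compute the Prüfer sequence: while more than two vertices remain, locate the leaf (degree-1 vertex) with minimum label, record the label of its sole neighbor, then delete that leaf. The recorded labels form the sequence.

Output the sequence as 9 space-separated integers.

Answer: 6 9 8 2 2 6 7 4 8

Derivation:
Step 1: leaves = {1,3,5,10,11}. Remove smallest leaf 1, emit neighbor 6.
Step 2: leaves = {3,5,10,11}. Remove smallest leaf 3, emit neighbor 9.
Step 3: leaves = {5,9,10,11}. Remove smallest leaf 5, emit neighbor 8.
Step 4: leaves = {9,10,11}. Remove smallest leaf 9, emit neighbor 2.
Step 5: leaves = {10,11}. Remove smallest leaf 10, emit neighbor 2.
Step 6: leaves = {2,11}. Remove smallest leaf 2, emit neighbor 6.
Step 7: leaves = {6,11}. Remove smallest leaf 6, emit neighbor 7.
Step 8: leaves = {7,11}. Remove smallest leaf 7, emit neighbor 4.
Step 9: leaves = {4,11}. Remove smallest leaf 4, emit neighbor 8.
Done: 2 vertices remain (8, 11). Sequence = [6 9 8 2 2 6 7 4 8]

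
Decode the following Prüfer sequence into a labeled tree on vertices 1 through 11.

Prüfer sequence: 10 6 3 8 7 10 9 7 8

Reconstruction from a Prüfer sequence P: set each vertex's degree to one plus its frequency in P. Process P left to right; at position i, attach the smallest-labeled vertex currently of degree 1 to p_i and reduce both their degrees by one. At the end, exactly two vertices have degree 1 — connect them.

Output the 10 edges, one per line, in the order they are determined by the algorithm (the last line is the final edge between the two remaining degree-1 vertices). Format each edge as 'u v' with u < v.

Initial degrees: {1:1, 2:1, 3:2, 4:1, 5:1, 6:2, 7:3, 8:3, 9:2, 10:3, 11:1}
Step 1: smallest deg-1 vertex = 1, p_1 = 10. Add edge {1,10}. Now deg[1]=0, deg[10]=2.
Step 2: smallest deg-1 vertex = 2, p_2 = 6. Add edge {2,6}. Now deg[2]=0, deg[6]=1.
Step 3: smallest deg-1 vertex = 4, p_3 = 3. Add edge {3,4}. Now deg[4]=0, deg[3]=1.
Step 4: smallest deg-1 vertex = 3, p_4 = 8. Add edge {3,8}. Now deg[3]=0, deg[8]=2.
Step 5: smallest deg-1 vertex = 5, p_5 = 7. Add edge {5,7}. Now deg[5]=0, deg[7]=2.
Step 6: smallest deg-1 vertex = 6, p_6 = 10. Add edge {6,10}. Now deg[6]=0, deg[10]=1.
Step 7: smallest deg-1 vertex = 10, p_7 = 9. Add edge {9,10}. Now deg[10]=0, deg[9]=1.
Step 8: smallest deg-1 vertex = 9, p_8 = 7. Add edge {7,9}. Now deg[9]=0, deg[7]=1.
Step 9: smallest deg-1 vertex = 7, p_9 = 8. Add edge {7,8}. Now deg[7]=0, deg[8]=1.
Final: two remaining deg-1 vertices are 8, 11. Add edge {8,11}.

Answer: 1 10
2 6
3 4
3 8
5 7
6 10
9 10
7 9
7 8
8 11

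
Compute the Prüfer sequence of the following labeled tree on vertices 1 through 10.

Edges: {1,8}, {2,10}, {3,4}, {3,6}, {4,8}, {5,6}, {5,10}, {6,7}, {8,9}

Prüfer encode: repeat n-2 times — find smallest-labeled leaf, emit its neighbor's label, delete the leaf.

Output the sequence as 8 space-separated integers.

Answer: 8 10 6 8 4 3 6 5

Derivation:
Step 1: leaves = {1,2,7,9}. Remove smallest leaf 1, emit neighbor 8.
Step 2: leaves = {2,7,9}. Remove smallest leaf 2, emit neighbor 10.
Step 3: leaves = {7,9,10}. Remove smallest leaf 7, emit neighbor 6.
Step 4: leaves = {9,10}. Remove smallest leaf 9, emit neighbor 8.
Step 5: leaves = {8,10}. Remove smallest leaf 8, emit neighbor 4.
Step 6: leaves = {4,10}. Remove smallest leaf 4, emit neighbor 3.
Step 7: leaves = {3,10}. Remove smallest leaf 3, emit neighbor 6.
Step 8: leaves = {6,10}. Remove smallest leaf 6, emit neighbor 5.
Done: 2 vertices remain (5, 10). Sequence = [8 10 6 8 4 3 6 5]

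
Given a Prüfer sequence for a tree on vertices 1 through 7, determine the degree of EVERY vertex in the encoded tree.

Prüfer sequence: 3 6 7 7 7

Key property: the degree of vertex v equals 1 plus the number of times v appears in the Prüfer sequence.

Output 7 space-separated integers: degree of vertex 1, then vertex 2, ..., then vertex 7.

p_1 = 3: count[3] becomes 1
p_2 = 6: count[6] becomes 1
p_3 = 7: count[7] becomes 1
p_4 = 7: count[7] becomes 2
p_5 = 7: count[7] becomes 3
Degrees (1 + count): deg[1]=1+0=1, deg[2]=1+0=1, deg[3]=1+1=2, deg[4]=1+0=1, deg[5]=1+0=1, deg[6]=1+1=2, deg[7]=1+3=4

Answer: 1 1 2 1 1 2 4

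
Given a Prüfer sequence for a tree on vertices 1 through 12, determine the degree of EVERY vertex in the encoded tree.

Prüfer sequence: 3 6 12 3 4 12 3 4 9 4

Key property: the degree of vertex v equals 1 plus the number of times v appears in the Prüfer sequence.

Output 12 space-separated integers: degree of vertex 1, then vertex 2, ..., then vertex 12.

Answer: 1 1 4 4 1 2 1 1 2 1 1 3

Derivation:
p_1 = 3: count[3] becomes 1
p_2 = 6: count[6] becomes 1
p_3 = 12: count[12] becomes 1
p_4 = 3: count[3] becomes 2
p_5 = 4: count[4] becomes 1
p_6 = 12: count[12] becomes 2
p_7 = 3: count[3] becomes 3
p_8 = 4: count[4] becomes 2
p_9 = 9: count[9] becomes 1
p_10 = 4: count[4] becomes 3
Degrees (1 + count): deg[1]=1+0=1, deg[2]=1+0=1, deg[3]=1+3=4, deg[4]=1+3=4, deg[5]=1+0=1, deg[6]=1+1=2, deg[7]=1+0=1, deg[8]=1+0=1, deg[9]=1+1=2, deg[10]=1+0=1, deg[11]=1+0=1, deg[12]=1+2=3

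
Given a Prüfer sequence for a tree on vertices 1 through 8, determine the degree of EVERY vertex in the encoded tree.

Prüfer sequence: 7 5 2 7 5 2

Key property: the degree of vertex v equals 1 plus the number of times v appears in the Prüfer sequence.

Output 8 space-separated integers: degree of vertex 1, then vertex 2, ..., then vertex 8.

Answer: 1 3 1 1 3 1 3 1

Derivation:
p_1 = 7: count[7] becomes 1
p_2 = 5: count[5] becomes 1
p_3 = 2: count[2] becomes 1
p_4 = 7: count[7] becomes 2
p_5 = 5: count[5] becomes 2
p_6 = 2: count[2] becomes 2
Degrees (1 + count): deg[1]=1+0=1, deg[2]=1+2=3, deg[3]=1+0=1, deg[4]=1+0=1, deg[5]=1+2=3, deg[6]=1+0=1, deg[7]=1+2=3, deg[8]=1+0=1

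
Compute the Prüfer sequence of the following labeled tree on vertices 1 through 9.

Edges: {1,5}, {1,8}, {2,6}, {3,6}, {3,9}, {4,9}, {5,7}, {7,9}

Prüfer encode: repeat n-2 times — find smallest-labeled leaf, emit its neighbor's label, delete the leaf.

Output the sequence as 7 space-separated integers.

Answer: 6 9 3 9 1 5 7

Derivation:
Step 1: leaves = {2,4,8}. Remove smallest leaf 2, emit neighbor 6.
Step 2: leaves = {4,6,8}. Remove smallest leaf 4, emit neighbor 9.
Step 3: leaves = {6,8}. Remove smallest leaf 6, emit neighbor 3.
Step 4: leaves = {3,8}. Remove smallest leaf 3, emit neighbor 9.
Step 5: leaves = {8,9}. Remove smallest leaf 8, emit neighbor 1.
Step 6: leaves = {1,9}. Remove smallest leaf 1, emit neighbor 5.
Step 7: leaves = {5,9}. Remove smallest leaf 5, emit neighbor 7.
Done: 2 vertices remain (7, 9). Sequence = [6 9 3 9 1 5 7]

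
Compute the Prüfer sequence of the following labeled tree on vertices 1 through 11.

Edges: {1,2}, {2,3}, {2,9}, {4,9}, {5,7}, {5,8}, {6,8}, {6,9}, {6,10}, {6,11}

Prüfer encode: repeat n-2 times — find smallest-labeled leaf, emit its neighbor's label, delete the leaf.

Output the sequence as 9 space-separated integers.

Step 1: leaves = {1,3,4,7,10,11}. Remove smallest leaf 1, emit neighbor 2.
Step 2: leaves = {3,4,7,10,11}. Remove smallest leaf 3, emit neighbor 2.
Step 3: leaves = {2,4,7,10,11}. Remove smallest leaf 2, emit neighbor 9.
Step 4: leaves = {4,7,10,11}. Remove smallest leaf 4, emit neighbor 9.
Step 5: leaves = {7,9,10,11}. Remove smallest leaf 7, emit neighbor 5.
Step 6: leaves = {5,9,10,11}. Remove smallest leaf 5, emit neighbor 8.
Step 7: leaves = {8,9,10,11}. Remove smallest leaf 8, emit neighbor 6.
Step 8: leaves = {9,10,11}. Remove smallest leaf 9, emit neighbor 6.
Step 9: leaves = {10,11}. Remove smallest leaf 10, emit neighbor 6.
Done: 2 vertices remain (6, 11). Sequence = [2 2 9 9 5 8 6 6 6]

Answer: 2 2 9 9 5 8 6 6 6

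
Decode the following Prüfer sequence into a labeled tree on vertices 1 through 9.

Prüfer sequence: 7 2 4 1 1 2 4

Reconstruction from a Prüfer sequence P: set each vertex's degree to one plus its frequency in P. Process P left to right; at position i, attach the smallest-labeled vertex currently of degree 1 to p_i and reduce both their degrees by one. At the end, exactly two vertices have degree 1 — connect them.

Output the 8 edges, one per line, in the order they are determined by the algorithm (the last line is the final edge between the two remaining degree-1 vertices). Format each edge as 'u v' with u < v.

Initial degrees: {1:3, 2:3, 3:1, 4:3, 5:1, 6:1, 7:2, 8:1, 9:1}
Step 1: smallest deg-1 vertex = 3, p_1 = 7. Add edge {3,7}. Now deg[3]=0, deg[7]=1.
Step 2: smallest deg-1 vertex = 5, p_2 = 2. Add edge {2,5}. Now deg[5]=0, deg[2]=2.
Step 3: smallest deg-1 vertex = 6, p_3 = 4. Add edge {4,6}. Now deg[6]=0, deg[4]=2.
Step 4: smallest deg-1 vertex = 7, p_4 = 1. Add edge {1,7}. Now deg[7]=0, deg[1]=2.
Step 5: smallest deg-1 vertex = 8, p_5 = 1. Add edge {1,8}. Now deg[8]=0, deg[1]=1.
Step 6: smallest deg-1 vertex = 1, p_6 = 2. Add edge {1,2}. Now deg[1]=0, deg[2]=1.
Step 7: smallest deg-1 vertex = 2, p_7 = 4. Add edge {2,4}. Now deg[2]=0, deg[4]=1.
Final: two remaining deg-1 vertices are 4, 9. Add edge {4,9}.

Answer: 3 7
2 5
4 6
1 7
1 8
1 2
2 4
4 9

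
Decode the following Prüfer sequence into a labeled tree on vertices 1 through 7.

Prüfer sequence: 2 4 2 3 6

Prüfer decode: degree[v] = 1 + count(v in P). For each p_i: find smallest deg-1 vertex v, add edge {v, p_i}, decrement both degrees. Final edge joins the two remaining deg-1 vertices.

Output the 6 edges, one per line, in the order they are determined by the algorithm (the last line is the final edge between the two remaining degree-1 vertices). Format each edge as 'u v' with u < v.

Initial degrees: {1:1, 2:3, 3:2, 4:2, 5:1, 6:2, 7:1}
Step 1: smallest deg-1 vertex = 1, p_1 = 2. Add edge {1,2}. Now deg[1]=0, deg[2]=2.
Step 2: smallest deg-1 vertex = 5, p_2 = 4. Add edge {4,5}. Now deg[5]=0, deg[4]=1.
Step 3: smallest deg-1 vertex = 4, p_3 = 2. Add edge {2,4}. Now deg[4]=0, deg[2]=1.
Step 4: smallest deg-1 vertex = 2, p_4 = 3. Add edge {2,3}. Now deg[2]=0, deg[3]=1.
Step 5: smallest deg-1 vertex = 3, p_5 = 6. Add edge {3,6}. Now deg[3]=0, deg[6]=1.
Final: two remaining deg-1 vertices are 6, 7. Add edge {6,7}.

Answer: 1 2
4 5
2 4
2 3
3 6
6 7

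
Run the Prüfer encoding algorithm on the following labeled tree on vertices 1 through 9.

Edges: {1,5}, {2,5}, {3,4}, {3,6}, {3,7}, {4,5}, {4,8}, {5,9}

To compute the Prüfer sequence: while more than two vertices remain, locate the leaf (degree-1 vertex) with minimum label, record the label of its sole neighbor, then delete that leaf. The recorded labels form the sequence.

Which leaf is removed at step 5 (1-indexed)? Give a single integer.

Answer: 3

Derivation:
Step 1: current leaves = {1,2,6,7,8,9}. Remove leaf 1 (neighbor: 5).
Step 2: current leaves = {2,6,7,8,9}. Remove leaf 2 (neighbor: 5).
Step 3: current leaves = {6,7,8,9}. Remove leaf 6 (neighbor: 3).
Step 4: current leaves = {7,8,9}. Remove leaf 7 (neighbor: 3).
Step 5: current leaves = {3,8,9}. Remove leaf 3 (neighbor: 4).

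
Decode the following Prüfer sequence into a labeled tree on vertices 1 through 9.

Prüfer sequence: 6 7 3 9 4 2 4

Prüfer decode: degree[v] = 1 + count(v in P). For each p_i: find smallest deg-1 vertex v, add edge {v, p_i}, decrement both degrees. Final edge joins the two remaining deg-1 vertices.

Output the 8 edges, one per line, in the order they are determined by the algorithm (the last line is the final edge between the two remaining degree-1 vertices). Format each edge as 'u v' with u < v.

Answer: 1 6
5 7
3 6
3 9
4 7
2 8
2 4
4 9

Derivation:
Initial degrees: {1:1, 2:2, 3:2, 4:3, 5:1, 6:2, 7:2, 8:1, 9:2}
Step 1: smallest deg-1 vertex = 1, p_1 = 6. Add edge {1,6}. Now deg[1]=0, deg[6]=1.
Step 2: smallest deg-1 vertex = 5, p_2 = 7. Add edge {5,7}. Now deg[5]=0, deg[7]=1.
Step 3: smallest deg-1 vertex = 6, p_3 = 3. Add edge {3,6}. Now deg[6]=0, deg[3]=1.
Step 4: smallest deg-1 vertex = 3, p_4 = 9. Add edge {3,9}. Now deg[3]=0, deg[9]=1.
Step 5: smallest deg-1 vertex = 7, p_5 = 4. Add edge {4,7}. Now deg[7]=0, deg[4]=2.
Step 6: smallest deg-1 vertex = 8, p_6 = 2. Add edge {2,8}. Now deg[8]=0, deg[2]=1.
Step 7: smallest deg-1 vertex = 2, p_7 = 4. Add edge {2,4}. Now deg[2]=0, deg[4]=1.
Final: two remaining deg-1 vertices are 4, 9. Add edge {4,9}.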